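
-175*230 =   -  40250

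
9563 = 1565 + 7998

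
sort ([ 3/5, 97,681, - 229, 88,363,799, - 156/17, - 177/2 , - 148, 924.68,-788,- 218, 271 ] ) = [- 788 , - 229, - 218, - 148,-177/2, - 156/17,3/5,88, 97, 271,363, 681, 799,924.68]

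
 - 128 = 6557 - 6685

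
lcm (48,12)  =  48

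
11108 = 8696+2412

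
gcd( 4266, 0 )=4266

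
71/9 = 7 + 8/9 = 7.89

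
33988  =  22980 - -11008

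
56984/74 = 770 + 2/37 = 770.05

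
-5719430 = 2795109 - 8514539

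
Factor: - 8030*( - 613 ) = 2^1*5^1 * 11^1*73^1*613^1 = 4922390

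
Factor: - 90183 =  -3^1*23^1*1307^1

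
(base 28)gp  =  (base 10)473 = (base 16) 1D9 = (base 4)13121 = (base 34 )dv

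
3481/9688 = 3481/9688 = 0.36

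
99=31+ 68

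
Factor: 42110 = 2^1*5^1*4211^1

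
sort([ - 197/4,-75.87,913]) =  [ - 75.87, - 197/4, 913]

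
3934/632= 1967/316= 6.22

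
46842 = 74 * 633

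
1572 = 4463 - 2891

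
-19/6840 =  - 1/360 = -0.00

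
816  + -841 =  -  25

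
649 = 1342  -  693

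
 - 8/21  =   - 1 + 13/21 = - 0.38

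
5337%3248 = 2089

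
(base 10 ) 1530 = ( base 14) 7b4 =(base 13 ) 909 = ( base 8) 2772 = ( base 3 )2002200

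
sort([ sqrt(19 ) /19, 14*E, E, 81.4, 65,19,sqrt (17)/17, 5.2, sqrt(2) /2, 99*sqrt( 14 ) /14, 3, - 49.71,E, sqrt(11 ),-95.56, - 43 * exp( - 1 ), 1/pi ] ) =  [ - 95.56, - 49.71, -43*exp( - 1),sqrt( 19 ) /19, sqrt( 17 ) /17, 1/pi,sqrt(2)/2,E, E,3,sqrt(11), 5.2,  19, 99*sqrt(14 ) /14, 14*E,65, 81.4]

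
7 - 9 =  - 2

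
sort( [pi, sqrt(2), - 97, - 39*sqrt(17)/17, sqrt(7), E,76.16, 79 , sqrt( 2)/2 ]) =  [ - 97, - 39*sqrt ( 17)/17,sqrt(2) /2, sqrt( 2),  sqrt ( 7 ), E,pi, 76.16, 79 ] 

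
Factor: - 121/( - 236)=2^(  -  2)*11^2 * 59^ ( - 1)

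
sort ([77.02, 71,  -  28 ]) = [  -  28,71,  77.02]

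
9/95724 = 1/10636  =  0.00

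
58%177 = 58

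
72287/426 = 72287/426 = 169.69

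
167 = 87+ 80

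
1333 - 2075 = - 742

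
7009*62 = 434558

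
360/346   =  1+ 7/173 = 1.04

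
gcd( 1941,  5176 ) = 647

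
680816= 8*85102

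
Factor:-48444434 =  - 2^1* 2741^1*8837^1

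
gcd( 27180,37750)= 1510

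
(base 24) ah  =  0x101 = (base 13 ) 16A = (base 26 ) 9n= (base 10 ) 257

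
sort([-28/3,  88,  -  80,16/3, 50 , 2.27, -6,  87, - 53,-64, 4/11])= [ - 80, -64, - 53, - 28/3, - 6,4/11,  2.27,16/3,50,87,88]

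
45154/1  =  45154 = 45154.00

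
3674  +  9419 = 13093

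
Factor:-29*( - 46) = 1334 = 2^1 * 23^1*29^1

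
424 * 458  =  194192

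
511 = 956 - 445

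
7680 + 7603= 15283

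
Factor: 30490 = 2^1*5^1 * 3049^1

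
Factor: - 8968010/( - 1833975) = 2^1 * 3^( - 3) * 5^ ( - 1 ) * 11^( - 1)*13^( - 1 ) * 17^1*19^( - 1 )*71^1 * 743^1= 1793602/366795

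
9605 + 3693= 13298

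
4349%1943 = 463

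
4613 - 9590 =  - 4977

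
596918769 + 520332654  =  1117251423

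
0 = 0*25205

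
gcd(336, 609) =21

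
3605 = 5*721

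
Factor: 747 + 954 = 1701 = 3^5*7^1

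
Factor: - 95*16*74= - 112480= - 2^5 * 5^1 * 19^1 * 37^1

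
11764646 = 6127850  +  5636796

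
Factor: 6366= 2^1*3^1*1061^1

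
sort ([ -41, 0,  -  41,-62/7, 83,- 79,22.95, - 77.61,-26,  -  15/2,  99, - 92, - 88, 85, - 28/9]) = [-92,- 88, - 79,-77.61, - 41,-41, - 26, - 62/7, -15/2,-28/9,0 , 22.95, 83,85,  99 ]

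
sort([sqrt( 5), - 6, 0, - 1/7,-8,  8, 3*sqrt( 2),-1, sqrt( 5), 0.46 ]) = [ - 8, - 6, - 1,  -  1/7 , 0, 0.46, sqrt (5), sqrt( 5 )  ,  3 * sqrt( 2 ),8]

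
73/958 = 73/958= 0.08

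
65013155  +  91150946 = 156164101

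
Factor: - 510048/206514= - 2^4 * 23^1*149^( - 1) = - 368/149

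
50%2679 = 50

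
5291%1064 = 1035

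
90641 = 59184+31457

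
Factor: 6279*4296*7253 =2^3*3^2*7^1*13^1*23^1*179^1*7253^1  =  195646657752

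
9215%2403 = 2006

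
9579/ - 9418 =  - 9579/9418 = -  1.02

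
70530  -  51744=18786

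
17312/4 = 4328 = 4328.00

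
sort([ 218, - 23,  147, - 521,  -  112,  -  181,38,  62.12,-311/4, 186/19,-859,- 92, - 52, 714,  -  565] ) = [-859, - 565, -521, - 181 ,-112 , - 92,-311/4,-52 , - 23, 186/19,  38,  62.12 , 147, 218, 714]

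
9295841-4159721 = 5136120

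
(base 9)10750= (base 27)9mi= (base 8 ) 16005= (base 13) 335A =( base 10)7173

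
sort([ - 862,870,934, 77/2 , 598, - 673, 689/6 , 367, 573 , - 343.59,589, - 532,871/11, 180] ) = [  -  862,-673,-532, - 343.59, 77/2, 871/11, 689/6, 180, 367, 573,589, 598, 870,934] 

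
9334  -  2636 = 6698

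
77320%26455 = 24410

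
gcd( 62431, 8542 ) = 1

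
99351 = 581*171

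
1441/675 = 2+91/675  =  2.13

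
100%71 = 29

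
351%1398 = 351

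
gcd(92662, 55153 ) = 1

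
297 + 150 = 447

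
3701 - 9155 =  -5454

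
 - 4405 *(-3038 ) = 13382390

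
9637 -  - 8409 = 18046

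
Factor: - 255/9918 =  - 2^( - 1)*3^( - 1)*5^1*17^1 * 19^(-1 )*29^( - 1) = - 85/3306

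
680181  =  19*35799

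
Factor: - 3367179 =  - 3^2*157^1*2383^1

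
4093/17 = 240 + 13/17  =  240.76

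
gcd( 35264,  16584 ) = 8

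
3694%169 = 145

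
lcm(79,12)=948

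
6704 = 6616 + 88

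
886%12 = 10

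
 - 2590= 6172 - 8762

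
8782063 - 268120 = 8513943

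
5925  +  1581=7506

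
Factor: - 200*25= -2^3 * 5^4 = - 5000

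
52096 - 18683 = 33413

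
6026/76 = 3013/38 = 79.29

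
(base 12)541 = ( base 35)LY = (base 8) 1401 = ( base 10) 769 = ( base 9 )1044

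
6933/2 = 3466 + 1/2 = 3466.50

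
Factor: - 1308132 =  - 2^2 * 3^2 *7^1 * 29^1*179^1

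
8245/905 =9 + 20/181 =9.11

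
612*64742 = 39622104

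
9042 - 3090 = 5952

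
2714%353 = 243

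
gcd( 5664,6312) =24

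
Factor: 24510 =2^1*3^1*5^1*19^1*43^1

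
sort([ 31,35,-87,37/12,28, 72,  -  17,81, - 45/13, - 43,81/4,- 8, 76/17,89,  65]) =[ - 87, - 43, - 17, - 8, - 45/13,37/12,76/17 , 81/4,28,31,  35,65, 72, 81, 89 ]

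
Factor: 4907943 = 3^2*109^1*5003^1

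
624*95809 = 59784816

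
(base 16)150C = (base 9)7346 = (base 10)5388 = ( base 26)7P6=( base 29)6BN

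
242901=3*80967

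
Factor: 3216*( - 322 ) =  - 2^5*3^1*7^1*23^1 * 67^1 = - 1035552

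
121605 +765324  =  886929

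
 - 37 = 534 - 571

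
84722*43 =3643046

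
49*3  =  147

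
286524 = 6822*42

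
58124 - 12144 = 45980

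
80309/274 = 293 + 27/274  =  293.10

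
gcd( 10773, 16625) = 133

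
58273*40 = 2330920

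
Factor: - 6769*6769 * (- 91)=7^3 *13^1*967^2  =  4169561851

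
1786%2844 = 1786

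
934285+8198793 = 9133078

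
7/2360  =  7/2360  =  0.00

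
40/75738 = 20/37869 = 0.00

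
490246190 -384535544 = 105710646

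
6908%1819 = 1451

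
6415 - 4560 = 1855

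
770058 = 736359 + 33699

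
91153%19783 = 12021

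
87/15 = 5 + 4/5 = 5.80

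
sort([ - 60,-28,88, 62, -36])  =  [  -  60, - 36, - 28,  62, 88]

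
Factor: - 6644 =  - 2^2*11^1*151^1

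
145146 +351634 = 496780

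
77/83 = 77/83 = 0.93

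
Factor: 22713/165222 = 113/822 = 2^(-1 )*3^( - 1 )*113^1*137^(  -  1) 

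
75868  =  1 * 75868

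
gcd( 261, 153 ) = 9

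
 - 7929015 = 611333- 8540348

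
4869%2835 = 2034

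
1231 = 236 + 995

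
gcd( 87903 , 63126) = 9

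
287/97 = 287/97 =2.96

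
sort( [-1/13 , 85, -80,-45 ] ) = [ - 80,  -  45,-1/13,85] 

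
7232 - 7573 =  - 341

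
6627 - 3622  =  3005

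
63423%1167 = 405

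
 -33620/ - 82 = 410/1 = 410.00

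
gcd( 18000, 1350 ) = 450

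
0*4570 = 0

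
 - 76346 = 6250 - 82596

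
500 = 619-119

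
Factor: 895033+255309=2^1*71^1*8101^1 = 1150342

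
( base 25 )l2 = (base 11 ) 43A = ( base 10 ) 527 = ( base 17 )1e0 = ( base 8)1017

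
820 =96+724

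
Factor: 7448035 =5^1*7^1*212801^1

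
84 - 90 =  - 6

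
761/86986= 761/86986 = 0.01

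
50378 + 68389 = 118767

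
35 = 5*7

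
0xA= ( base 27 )a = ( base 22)A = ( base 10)10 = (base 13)a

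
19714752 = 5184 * 3803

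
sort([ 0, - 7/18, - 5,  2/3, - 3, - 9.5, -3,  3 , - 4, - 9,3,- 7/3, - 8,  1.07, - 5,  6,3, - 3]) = [ - 9.5,  -  9,-8, - 5,  -  5 , - 4, - 3,  -  3, - 3, - 7/3,-7/18, 0,2/3,1.07,3 , 3,3,6]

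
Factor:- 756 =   -  2^2 *3^3*7^1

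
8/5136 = 1/642 = 0.00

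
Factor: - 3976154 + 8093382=2^2*1029307^1=4117228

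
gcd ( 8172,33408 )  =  36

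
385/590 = 77/118 = 0.65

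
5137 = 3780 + 1357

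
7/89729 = 7/89729 =0.00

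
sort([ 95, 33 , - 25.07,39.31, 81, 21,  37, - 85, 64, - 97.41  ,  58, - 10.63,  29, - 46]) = [ - 97.41, - 85,-46 , - 25.07, - 10.63,21, 29, 33,37, 39.31, 58, 64, 81, 95]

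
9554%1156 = 306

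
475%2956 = 475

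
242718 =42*5779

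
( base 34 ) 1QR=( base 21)4e9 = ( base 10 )2067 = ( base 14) a79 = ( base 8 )4023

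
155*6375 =988125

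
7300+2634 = 9934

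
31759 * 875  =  27789125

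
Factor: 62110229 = 62110229^1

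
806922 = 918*879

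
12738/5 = 2547+ 3/5 =2547.60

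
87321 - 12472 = 74849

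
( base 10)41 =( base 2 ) 101001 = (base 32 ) 19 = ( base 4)221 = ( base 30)1b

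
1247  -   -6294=7541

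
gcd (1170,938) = 2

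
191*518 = 98938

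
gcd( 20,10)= 10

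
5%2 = 1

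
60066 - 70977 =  - 10911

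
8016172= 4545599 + 3470573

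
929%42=5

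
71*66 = 4686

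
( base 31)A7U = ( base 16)2681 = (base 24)h2h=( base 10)9857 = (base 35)81M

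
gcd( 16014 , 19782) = 942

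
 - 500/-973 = 500/973 = 0.51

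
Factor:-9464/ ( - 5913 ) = 2^3*3^( - 4)*7^1*13^2*73^( - 1)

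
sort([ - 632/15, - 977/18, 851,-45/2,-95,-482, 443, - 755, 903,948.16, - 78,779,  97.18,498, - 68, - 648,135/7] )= [- 755,  -  648, - 482 , - 95,-78 , - 68, - 977/18 , - 632/15,  -  45/2, 135/7, 97.18, 443, 498,  779,851,903, 948.16] 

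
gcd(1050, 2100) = 1050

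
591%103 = 76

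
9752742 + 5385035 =15137777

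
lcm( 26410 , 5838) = 554610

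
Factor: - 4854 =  - 2^1* 3^1* 809^1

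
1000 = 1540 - 540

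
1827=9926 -8099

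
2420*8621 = 20862820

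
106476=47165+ 59311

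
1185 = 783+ 402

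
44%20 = 4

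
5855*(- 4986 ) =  - 29193030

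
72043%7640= 3283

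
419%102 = 11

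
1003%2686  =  1003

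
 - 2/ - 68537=2/68537 = 0.00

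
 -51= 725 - 776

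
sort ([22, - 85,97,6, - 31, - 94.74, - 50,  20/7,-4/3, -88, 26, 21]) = [ -94.74 , - 88, - 85, - 50,-31, - 4/3, 20/7, 6, 21, 22, 26,97 ] 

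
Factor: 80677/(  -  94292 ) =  - 2^(-2 )*11^( - 1)* 2143^( - 1)*80677^1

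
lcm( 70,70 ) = 70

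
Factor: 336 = 2^4*3^1*7^1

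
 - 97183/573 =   -  170+227/573 = - 169.60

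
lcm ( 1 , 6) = 6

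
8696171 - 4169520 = 4526651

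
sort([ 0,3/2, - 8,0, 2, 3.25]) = [ - 8,0, 0,3/2, 2,3.25 ]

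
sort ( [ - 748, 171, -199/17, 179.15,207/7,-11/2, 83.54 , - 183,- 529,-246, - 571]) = [- 748, - 571, - 529  , - 246, - 183  , - 199/17,-11/2,207/7, 83.54, 171, 179.15]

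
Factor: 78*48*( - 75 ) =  - 280800 = - 2^5*3^3*5^2* 13^1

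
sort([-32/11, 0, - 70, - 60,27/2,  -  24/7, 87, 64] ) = [ - 70, - 60,-24/7, - 32/11,  0, 27/2 , 64,87]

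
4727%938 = 37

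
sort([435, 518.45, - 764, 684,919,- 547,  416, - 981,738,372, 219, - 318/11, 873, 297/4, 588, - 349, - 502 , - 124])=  [-981, - 764, - 547, - 502, - 349, - 124, - 318/11, 297/4,  219, 372, 416,  435, 518.45,588,684, 738,873, 919] 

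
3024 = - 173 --3197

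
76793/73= 76793/73 = 1051.96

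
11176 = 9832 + 1344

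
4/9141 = 4/9141 =0.00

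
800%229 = 113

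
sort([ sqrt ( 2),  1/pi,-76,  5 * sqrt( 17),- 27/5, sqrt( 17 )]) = [ - 76 ,-27/5,1/pi,sqrt (2),sqrt( 17 ),  5*sqrt( 17)]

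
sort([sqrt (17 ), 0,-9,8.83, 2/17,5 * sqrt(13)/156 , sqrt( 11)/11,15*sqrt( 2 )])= [ - 9,0 , 5*sqrt( 13)/156,  2/17,sqrt(11 )/11,sqrt( 17),8.83,15*sqrt(2)] 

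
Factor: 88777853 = 197^1 * 450649^1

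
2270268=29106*78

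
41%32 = 9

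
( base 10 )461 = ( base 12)325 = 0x1CD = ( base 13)296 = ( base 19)155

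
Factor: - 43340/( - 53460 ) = 197/243 = 3^(  -  5 )*197^1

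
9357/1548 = 3119/516 = 6.04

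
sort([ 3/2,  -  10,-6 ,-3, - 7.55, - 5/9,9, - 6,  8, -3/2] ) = [ - 10, - 7.55, - 6, - 6, - 3, -3/2, - 5/9 , 3/2,  8, 9]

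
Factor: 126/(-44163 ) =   -  2/701 = -2^1*701^( - 1)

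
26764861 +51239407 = 78004268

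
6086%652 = 218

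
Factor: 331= 331^1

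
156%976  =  156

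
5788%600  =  388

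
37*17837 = 659969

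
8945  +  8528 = 17473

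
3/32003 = 3/32003=0.00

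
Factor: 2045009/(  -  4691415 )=-3^ ( - 1) * 5^( - 1 )*37^ ( - 1)*79^( - 1)*107^( - 1)*2045009^1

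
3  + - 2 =1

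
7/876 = 7/876 = 0.01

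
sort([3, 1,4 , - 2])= [ - 2, 1, 3,  4]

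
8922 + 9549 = 18471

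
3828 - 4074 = -246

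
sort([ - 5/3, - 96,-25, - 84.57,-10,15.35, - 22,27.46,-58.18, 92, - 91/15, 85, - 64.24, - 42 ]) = [ - 96, - 84.57,  -  64.24, - 58.18, - 42 , - 25, - 22, - 10, - 91/15,  -  5/3,15.35,  27.46,85, 92]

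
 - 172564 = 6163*( - 28 ) 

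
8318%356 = 130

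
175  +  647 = 822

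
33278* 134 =4459252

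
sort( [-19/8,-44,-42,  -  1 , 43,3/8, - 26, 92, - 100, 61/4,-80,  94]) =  [-100 , - 80,-44, -42,-26,  -  19/8,-1,3/8,61/4,  43,92,94]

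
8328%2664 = 336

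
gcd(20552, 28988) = 4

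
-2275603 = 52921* (-43 ) 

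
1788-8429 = -6641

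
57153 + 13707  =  70860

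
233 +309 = 542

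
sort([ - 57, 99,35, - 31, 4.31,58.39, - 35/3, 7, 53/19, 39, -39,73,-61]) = [-61,  -  57, - 39, - 31, - 35/3,53/19, 4.31,7,35,39,58.39,73, 99]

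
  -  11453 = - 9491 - 1962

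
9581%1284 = 593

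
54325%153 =10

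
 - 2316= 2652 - 4968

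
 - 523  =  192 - 715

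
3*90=270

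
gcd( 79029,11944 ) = 1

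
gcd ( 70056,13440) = 168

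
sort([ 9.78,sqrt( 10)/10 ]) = [sqrt( 10)/10, 9.78]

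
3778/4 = 1889/2=944.50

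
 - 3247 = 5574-8821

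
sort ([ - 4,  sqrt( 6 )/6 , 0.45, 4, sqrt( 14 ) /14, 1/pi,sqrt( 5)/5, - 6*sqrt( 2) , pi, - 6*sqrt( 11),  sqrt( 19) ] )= [ - 6*sqrt(11 ), -6*sqrt (2), - 4, sqrt ( 14 ) /14, 1/pi,sqrt(6 ) /6,sqrt( 5)/5 , 0.45, pi, 4, sqrt( 19 )] 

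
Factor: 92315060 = 2^2*5^1*4615753^1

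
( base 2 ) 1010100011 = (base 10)675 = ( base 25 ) 120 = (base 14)363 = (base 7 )1653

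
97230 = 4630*21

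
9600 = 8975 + 625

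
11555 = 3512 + 8043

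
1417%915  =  502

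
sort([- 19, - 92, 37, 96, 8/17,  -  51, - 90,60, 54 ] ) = [ - 92, - 90, - 51, - 19, 8/17,37, 54, 60,96]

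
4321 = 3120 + 1201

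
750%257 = 236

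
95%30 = 5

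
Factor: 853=853^1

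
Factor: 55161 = 3^5 * 227^1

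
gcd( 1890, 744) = 6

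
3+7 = 10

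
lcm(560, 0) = 0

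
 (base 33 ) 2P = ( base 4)1123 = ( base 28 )37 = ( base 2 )1011011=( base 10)91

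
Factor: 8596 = 2^2*7^1 * 307^1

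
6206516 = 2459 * 2524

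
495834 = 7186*69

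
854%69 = 26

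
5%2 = 1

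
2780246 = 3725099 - 944853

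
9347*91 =850577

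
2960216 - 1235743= 1724473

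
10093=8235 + 1858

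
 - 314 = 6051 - 6365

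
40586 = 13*3122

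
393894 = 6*65649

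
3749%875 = 249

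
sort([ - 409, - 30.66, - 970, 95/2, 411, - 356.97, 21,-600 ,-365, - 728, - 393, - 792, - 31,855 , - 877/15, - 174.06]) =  [ - 970,-792, - 728, - 600, - 409, -393,-365, - 356.97, - 174.06, - 877/15 , - 31, - 30.66,  21, 95/2, 411, 855]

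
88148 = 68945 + 19203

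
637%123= 22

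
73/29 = 73/29 = 2.52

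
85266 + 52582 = 137848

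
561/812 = 561/812 = 0.69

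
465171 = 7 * 66453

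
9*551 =4959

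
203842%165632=38210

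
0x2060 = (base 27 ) b9q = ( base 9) 12328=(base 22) h2g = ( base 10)8288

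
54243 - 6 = 54237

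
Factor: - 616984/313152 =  - 331/168 = - 2^( - 3 )*3^( - 1)*7^( - 1) * 331^1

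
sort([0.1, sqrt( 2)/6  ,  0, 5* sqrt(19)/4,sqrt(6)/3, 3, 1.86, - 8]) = [ - 8,0,0.1, sqrt( 2)/6,sqrt(6)/3, 1.86,3, 5*sqrt(19)/4 ]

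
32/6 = 5 + 1/3= 5.33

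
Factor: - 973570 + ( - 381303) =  - 13^2*8017^1 = - 1354873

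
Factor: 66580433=29^1 * 41^1*55997^1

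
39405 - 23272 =16133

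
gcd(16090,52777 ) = 1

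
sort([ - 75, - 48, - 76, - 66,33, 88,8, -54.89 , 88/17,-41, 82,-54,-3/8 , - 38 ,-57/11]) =[-76 , - 75, - 66,-54.89, - 54,-48, - 41,-38, - 57/11, - 3/8,  88/17,  8,33,  82, 88 ] 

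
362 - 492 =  - 130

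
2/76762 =1/38381 = 0.00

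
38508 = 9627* 4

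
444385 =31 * 14335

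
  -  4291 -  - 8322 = 4031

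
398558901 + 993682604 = 1392241505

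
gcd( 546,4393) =1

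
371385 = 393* 945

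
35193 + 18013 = 53206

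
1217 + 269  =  1486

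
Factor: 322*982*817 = 258338668 = 2^2*7^1*19^1*23^1* 43^1 * 491^1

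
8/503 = 8/503 = 0.02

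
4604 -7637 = -3033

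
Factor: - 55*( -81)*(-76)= -2^2*3^4  *  5^1 * 11^1*19^1 = - 338580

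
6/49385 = 6/49385 = 0.00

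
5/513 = 5/513 = 0.01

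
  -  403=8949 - 9352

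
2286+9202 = 11488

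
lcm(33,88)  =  264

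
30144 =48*628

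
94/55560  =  47/27780   =  0.00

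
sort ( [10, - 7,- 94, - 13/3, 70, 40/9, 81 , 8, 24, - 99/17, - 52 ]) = [ - 94,  -  52,-7 , - 99/17 , - 13/3,40/9,  8 , 10, 24,70,81] 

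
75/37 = 2 + 1/37 = 2.03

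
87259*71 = 6195389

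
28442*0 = 0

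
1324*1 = 1324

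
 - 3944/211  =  -19 + 65/211 = - 18.69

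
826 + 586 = 1412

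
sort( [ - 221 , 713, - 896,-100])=[-896, - 221, - 100,713 ] 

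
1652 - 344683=-343031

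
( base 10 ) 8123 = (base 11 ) 6115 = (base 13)390b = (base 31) 8e1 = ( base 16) 1fbb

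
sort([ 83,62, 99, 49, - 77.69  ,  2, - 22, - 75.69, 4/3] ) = [ - 77.69,-75.69,-22, 4/3,2,49, 62, 83, 99 ] 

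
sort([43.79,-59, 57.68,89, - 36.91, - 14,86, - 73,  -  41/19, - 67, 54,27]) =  [ - 73, - 67, - 59, - 36.91, - 14 , - 41/19,27 , 43.79,54, 57.68, 86,89] 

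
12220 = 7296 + 4924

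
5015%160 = 55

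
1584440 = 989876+594564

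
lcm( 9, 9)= 9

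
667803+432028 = 1099831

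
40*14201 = 568040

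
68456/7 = 9779 + 3/7=9779.43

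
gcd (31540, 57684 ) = 76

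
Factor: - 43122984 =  - 2^3*3^1*31^1*149^1* 389^1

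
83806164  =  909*92196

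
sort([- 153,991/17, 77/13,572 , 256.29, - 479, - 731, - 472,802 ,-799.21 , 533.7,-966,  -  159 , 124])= [  -  966, - 799.21,- 731 , - 479, - 472, -159, - 153,77/13, 991/17 , 124, 256.29,533.7,572, 802] 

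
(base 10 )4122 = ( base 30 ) 4HC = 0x101a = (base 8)10032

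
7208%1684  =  472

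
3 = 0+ 3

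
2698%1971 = 727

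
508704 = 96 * 5299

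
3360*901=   3027360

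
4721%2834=1887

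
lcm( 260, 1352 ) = 6760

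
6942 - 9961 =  - 3019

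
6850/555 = 1370/111 = 12.34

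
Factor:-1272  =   - 2^3*3^1*53^1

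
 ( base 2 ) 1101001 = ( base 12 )89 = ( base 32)39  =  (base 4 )1221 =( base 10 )105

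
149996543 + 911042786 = 1061039329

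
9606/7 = 9606/7 = 1372.29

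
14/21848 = 7/10924= 0.00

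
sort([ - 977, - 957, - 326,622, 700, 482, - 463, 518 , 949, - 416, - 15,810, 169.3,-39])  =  [  -  977, - 957, - 463,-416, - 326,  -  39,-15, 169.3, 482, 518, 622, 700, 810,  949]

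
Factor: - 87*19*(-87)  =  3^2*19^1 * 29^2 = 143811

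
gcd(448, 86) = 2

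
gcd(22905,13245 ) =15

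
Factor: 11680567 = 37^1 *315691^1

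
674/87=674/87 = 7.75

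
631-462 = 169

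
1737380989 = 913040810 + 824340179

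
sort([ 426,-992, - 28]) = [- 992,- 28, 426] 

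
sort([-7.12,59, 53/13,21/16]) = [-7.12,21/16,53/13,59]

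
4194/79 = 4194/79 = 53.09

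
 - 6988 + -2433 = -9421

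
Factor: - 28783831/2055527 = -97^ (  -  1)*21191^( - 1)*28783831^1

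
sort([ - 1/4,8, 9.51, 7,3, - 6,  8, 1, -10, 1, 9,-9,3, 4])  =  [- 10, - 9,- 6, - 1/4, 1 , 1 , 3, 3, 4, 7, 8, 8,9,9.51 ] 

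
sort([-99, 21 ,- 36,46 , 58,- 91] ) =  [-99, - 91,  -  36,  21, 46, 58] 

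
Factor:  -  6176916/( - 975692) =1544229/243923 = 3^2*17^1 * 353^( - 1 )*691^(-1 )*10093^1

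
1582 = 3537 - 1955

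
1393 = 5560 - 4167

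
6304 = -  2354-  -  8658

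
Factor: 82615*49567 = 5^1 * 7^1*13^1*31^1 * 41^1*73^1 * 97^1 = 4094977705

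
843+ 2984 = 3827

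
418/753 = 418/753=0.56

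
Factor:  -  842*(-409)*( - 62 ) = -21351436 = - 2^2*31^1*409^1 * 421^1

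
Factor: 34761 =3^1*11587^1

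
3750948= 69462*54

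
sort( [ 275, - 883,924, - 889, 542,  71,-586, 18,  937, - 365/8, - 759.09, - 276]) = [ -889,  -  883, - 759.09, - 586, - 276, - 365/8 , 18,  71,  275,542 , 924, 937 ] 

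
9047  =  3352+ 5695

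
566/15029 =566/15029 =0.04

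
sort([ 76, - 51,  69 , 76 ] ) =[- 51,69,76, 76 ]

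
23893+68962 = 92855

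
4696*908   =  4263968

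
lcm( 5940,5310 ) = 350460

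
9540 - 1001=8539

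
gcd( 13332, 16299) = 3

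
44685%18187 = 8311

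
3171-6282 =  - 3111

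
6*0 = 0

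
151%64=23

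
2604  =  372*7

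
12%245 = 12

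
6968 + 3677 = 10645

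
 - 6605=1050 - 7655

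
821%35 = 16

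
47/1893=47/1893 = 0.02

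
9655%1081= 1007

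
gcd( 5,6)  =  1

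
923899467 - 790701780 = 133197687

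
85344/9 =9482  +  2/3   =  9482.67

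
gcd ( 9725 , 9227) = 1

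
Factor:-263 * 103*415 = -5^1*83^1*103^1 * 263^1 = - 11241935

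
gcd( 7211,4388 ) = 1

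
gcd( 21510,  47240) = 10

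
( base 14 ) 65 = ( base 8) 131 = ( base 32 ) 2P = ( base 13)6b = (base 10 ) 89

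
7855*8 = 62840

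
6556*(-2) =-13112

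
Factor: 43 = 43^1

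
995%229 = 79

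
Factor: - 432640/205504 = -2^3*5^1*19^( - 1) = - 40/19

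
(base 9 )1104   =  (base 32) pe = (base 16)32e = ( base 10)814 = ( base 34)NW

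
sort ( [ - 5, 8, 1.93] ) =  [ - 5, 1.93, 8 ]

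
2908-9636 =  - 6728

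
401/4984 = 401/4984 = 0.08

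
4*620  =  2480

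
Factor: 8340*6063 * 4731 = 239225002020 =2^2*3^3*5^1 *19^1 * 43^1*47^1*83^1*139^1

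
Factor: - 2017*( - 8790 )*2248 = 2^4 *3^1*5^1 *281^1*293^1*2017^1  =  39855758640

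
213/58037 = 213/58037 = 0.00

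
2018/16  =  126 + 1/8= 126.12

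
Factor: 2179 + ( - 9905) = - 2^1*3863^1 = -7726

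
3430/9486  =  1715/4743 =0.36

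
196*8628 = 1691088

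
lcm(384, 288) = 1152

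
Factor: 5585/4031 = 5^1*29^ ( - 1)*139^(-1 )*1117^1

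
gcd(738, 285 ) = 3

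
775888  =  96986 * 8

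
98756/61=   1618+58/61 = 1618.95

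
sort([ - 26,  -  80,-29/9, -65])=[ - 80,-65,-26, - 29/9] 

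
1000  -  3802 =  - 2802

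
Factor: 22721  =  22721^1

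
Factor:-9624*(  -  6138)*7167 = 2^4*3^4*11^1*31^1*401^1*  2389^1 = 423369826704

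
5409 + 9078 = 14487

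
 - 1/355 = -1/355=- 0.00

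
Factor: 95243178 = 2^1*3^1*3413^1*4651^1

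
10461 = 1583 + 8878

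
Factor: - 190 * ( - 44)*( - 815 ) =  - 6813400=- 2^3*5^2*11^1*19^1*163^1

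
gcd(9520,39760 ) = 560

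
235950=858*275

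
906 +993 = 1899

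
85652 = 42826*2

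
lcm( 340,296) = 25160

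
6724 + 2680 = 9404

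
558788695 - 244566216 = 314222479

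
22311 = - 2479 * ( - 9 )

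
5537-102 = 5435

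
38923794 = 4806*8099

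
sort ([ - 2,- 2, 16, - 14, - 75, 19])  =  [ -75,-14, - 2,-2, 16, 19]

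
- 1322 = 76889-78211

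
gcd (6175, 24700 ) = 6175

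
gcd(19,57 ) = 19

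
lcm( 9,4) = 36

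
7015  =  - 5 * ( - 1403 ) 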